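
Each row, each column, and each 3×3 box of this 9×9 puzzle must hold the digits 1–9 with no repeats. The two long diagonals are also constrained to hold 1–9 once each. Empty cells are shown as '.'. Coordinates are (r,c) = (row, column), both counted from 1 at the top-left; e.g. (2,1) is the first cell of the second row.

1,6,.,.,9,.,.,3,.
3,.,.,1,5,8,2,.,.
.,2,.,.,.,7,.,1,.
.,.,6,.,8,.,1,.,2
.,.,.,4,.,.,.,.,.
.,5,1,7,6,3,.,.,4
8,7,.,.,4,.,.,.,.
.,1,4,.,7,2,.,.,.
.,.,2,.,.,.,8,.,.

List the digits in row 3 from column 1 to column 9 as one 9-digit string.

928637415

(1,4) = 2: row 1 has {1,3,6,9}; col 4 has {1,4,7}; box has {1,5,7,8,9} → only 2 remains.
(1,6) = 4: row 1 has {1,2,3,6,9}; col 6 has {2,3,7,8}; box has {1,2,5,7,8,9} → only 4 remains.
(3,5) = 3: row 3 has {1,2,7}; col 5 has {4,5,6,7,8,9}; box has {1,2,4,5,7,8,9} → only 3 remains.
(5,5) = 2: row 5 has {4}; col 5 has {3,4,5,6,7,8,9}; box has {3,4,6,7,8}; main diagonal has {1,3}; anti-diagonal has {1,7} → only 2 remains.
(6,7) = 9: row 6 has {1,3,4,5,6,7}; col 7 has {1,2,8}; box has {1,2,4} → only 9 remains.
(6,8) = 8: row 6 has {1,3,4,5,6,7,9}; col 8 has {1,3}; box has {1,2,4,9} → only 8 remains.
(9,5) = 1: row 9 has {2,8}; col 5 has {2,3,4,5,6,7,8,9}; box has {2,4,7} → only 1 remains.
(3,4) = 6: row 3 has {1,2,3,7}; col 4 has {1,2,4,7}; box has {1,2,3,4,5,7,8,9} → only 6 remains.
(6,1) = 2: row 6 has {1,3,4,5,6,7,8,9}; col 1 has {1,3,8}; box has {1,5,6} → only 2 remains.
(4,2) = 3: in row 4, 3 can only go here (every other open cell in that row sees a 3).
(9,2) = 9: row 9 has {1,2,8}; col 2 has {1,2,3,5,6,7}; box has {1,2,4,7,8} → only 9 remains.
(2,2) = 4: row 2 has {1,2,3,5,8}; col 2 has {1,2,3,5,6,7,9}; box has {1,2,3,6}; main diagonal has {1,2,3} → only 4 remains.
(5,2) = 8: row 5 has {2,4}; col 2 has {1,2,3,4,5,6,7,9}; box has {1,2,3,5,6} → only 8 remains.
(3,7) = 4: in row 3, 4 can only go here (every other open cell in that row sees a 4).
(4,1) = 4: in row 4, 4 can only go here (every other open cell in that row sees a 4).
(4,8) = 7: in row 4, 7 can only go here (every other open cell in that row sees a 7).
(5,6) = 1: in row 5, 1 can only go here (every other open cell in that row sees a 1).
(7,9) = 1: in row 7, 1 can only go here (every other open cell in that row sees a 1).
(7,8) = 2: in row 7, 2 can only go here (every other open cell in that row sees a 2).
(8,4) = 8: in row 8, 8 can only go here (every other open cell in that row sees an 8).
(9,4) = 3: in row 9, 3 can only go here (every other open cell in that row sees a 3).
(9,8) = 4: in row 9, 4 can only go here (every other open cell in that row sees a 4).
(9,9) = 7: in row 9, 7 can only go here (every other open cell in that row sees a 7).
(2,3) = 7: in row 2, 7 can only go here (every other open cell in that row sees a 7).
(5,3) = 9: row 5 has {1,2,4,8}; col 3 has {1,2,4,6,7}; box has {1,2,3,4,5,6,8} → only 9 remains.
(5,1) = 7: row 5 has {1,2,4,8,9}; col 1 has {1,2,3,4,8}; box has {1,2,3,4,5,6,8,9} → only 7 remains.
(1,7) = 7: in row 1, 7 can only go here (every other open cell in that row sees a 7).
(7,3) = 3: in row 7, 3 can only go here (every other open cell in that row sees a 3).
(3,1) = 9: in column 1, 9 can only go here (every other open cell in that column sees a 9).
(3,3) = 8: in main diagonal, 8 can only go here (every other open cell in that diagonal sees an 8).
(1,3) = 5: row 1 has {1,2,3,4,6,7,9}; col 3 has {1,2,3,4,6,7,8,9}; box has {1,2,3,4,6,7,8,9} → only 5 remains.
(1,9) = 8: row 1 has {1,2,3,4,5,6,7,9}; col 9 has {1,2,4,7}; box has {1,2,3,4,7}; anti-diagonal has {1,2,3,4,7} → only 8 remains.
(3,9) = 5: row 3 has {1,2,3,4,6,7,8,9}; col 9 has {1,2,4,7,8}; box has {1,2,3,4,7,8} → only 5 remains.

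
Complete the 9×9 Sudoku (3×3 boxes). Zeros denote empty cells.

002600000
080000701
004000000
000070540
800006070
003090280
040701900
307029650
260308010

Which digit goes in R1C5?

8

R6C9 = 6: row 6 has {2,3,8,9}; col 9 has {1}; box has {2,4,5,7,8} → only 6 remains.
R7C1 = 5: row 7 has {1,4,7,9}; col 1 has {2,3,8}; box has {2,3,4,6,7} → only 5 remains.
R7C3 = 8: row 7 has {1,4,5,7,9}; col 3 has {2,3,4,7}; box has {2,3,4,5,6,7} → only 8 remains.
R7C5 = 6: row 7 has {1,4,5,7,8,9}; col 5 has {2,7,9}; box has {1,2,3,7,8,9} → only 6 remains.
R8C2 = 1: row 8 has {2,3,5,6,7,9}; col 2 has {4,6,8}; box has {2,3,4,5,6,7,8} → only 1 remains.
R8C4 = 4: row 8 has {1,2,3,5,6,7,9}; col 4 has {3,6,7}; box has {1,2,3,6,7,8,9} → only 4 remains.
R8C9 = 8: row 8 has {1,2,3,4,5,6,7,9}; col 9 has {1,6}; box has {1,5,6,9} → only 8 remains.
R9C3 = 9: row 9 has {1,2,3,6,8}; col 3 has {2,3,4,7,8}; box has {1,2,3,4,5,6,7,8} → only 9 remains.
R9C5 = 5: row 9 has {1,2,3,6,8,9}; col 5 has {2,6,7,9}; box has {1,2,3,4,6,7,8,9} → only 5 remains.
R9C7 = 4: row 9 has {1,2,3,5,6,8,9}; col 7 has {2,5,6,7,9}; box has {1,5,6,8,9} → only 4 remains.
R9C9 = 7: row 9 has {1,2,3,4,5,6,8,9}; col 9 has {1,6,8}; box has {1,4,5,6,8,9} → only 7 remains.
R4C4 = 8: in row 4, 8 can only go here (every other open cell in that row sees an 8).
R5C5 = 4: in row 5, 4 can only go here (every other open cell in that row sees a 4).
R2C5 = 3: row 2 has {1,7,8}; col 5 has {2,4,5,6,7,9}; box has {6} → only 3 remains.
R6C6 = 5: row 6 has {2,3,6,8,9}; col 6 has {1,6,8,9}; box has {4,6,7,8,9} → only 5 remains.
R6C2 = 7: row 6 has {2,3,5,6,8,9}; col 2 has {1,4,6,8}; box has {3,8} → only 7 remains.
R6C4 = 1: row 6 has {2,3,5,6,7,8,9}; col 4 has {3,4,6,7,8}; box has {4,5,6,7,8,9} → only 1 remains.
R5C4 = 2: row 5 has {4,6,7,8}; col 4 has {1,3,4,6,7,8}; box has {1,4,5,6,7,8,9} → only 2 remains.
R6C1 = 4: row 6 has {1,2,3,5,6,7,8,9}; col 1 has {2,3,5,8}; box has {3,7,8} → only 4 remains.
R4C6 = 3: row 4 has {4,5,7,8}; col 6 has {1,5,6,8,9}; box has {1,2,4,5,6,7,8,9} → only 3 remains.
R4C9 = 9: row 4 has {3,4,5,7,8}; col 9 has {1,6,7,8}; box has {2,4,5,6,7,8} → only 9 remains.
R5C9 = 3: row 5 has {2,4,6,7,8}; col 9 has {1,6,7,8,9}; box has {2,4,5,6,7,8,9} → only 3 remains.
R7C9 = 2: row 7 has {1,4,5,6,7,8,9}; col 9 has {1,3,6,7,8,9}; box has {1,4,5,6,7,8,9} → only 2 remains.
R3C9 = 5: row 3 has {4}; col 9 has {1,2,3,6,7,8,9}; box has {1,7} → only 5 remains.
R4C2 = 2: row 4 has {3,4,5,7,8,9}; col 2 has {1,4,6,7,8}; box has {3,4,7,8} → only 2 remains.
R5C7 = 1: row 5 has {2,3,4,6,7,8}; col 7 has {2,4,5,6,7,9}; box has {2,3,4,5,6,7,8,9} → only 1 remains.
R7C8 = 3: row 7 has {1,2,4,5,6,7,8,9}; col 8 has {1,4,5,7,8}; box has {1,2,4,5,6,7,8,9} → only 3 remains.
R1C8 = 9: row 1 has {2,6}; col 8 has {1,3,4,5,7,8}; box has {1,5,7} → only 9 remains.
R1C9 = 4: row 1 has {2,6,9}; col 9 has {1,2,3,5,6,7,8,9}; box has {1,5,7,9} → only 4 remains.
R3C4 = 9: row 3 has {4,5}; col 4 has {1,2,3,4,6,7,8}; box has {3,6} → only 9 remains.
R5C3 = 5: row 5 has {1,2,3,4,6,7,8}; col 3 has {2,3,4,7,8,9}; box has {2,3,4,7,8} → only 5 remains.
R1C6 = 7: row 1 has {2,4,6,9}; col 6 has {1,3,5,6,8,9}; box has {3,6,9} → only 7 remains.
R2C3 = 6: row 2 has {1,3,7,8}; col 3 has {2,3,4,5,7,8,9}; box has {2,4,8} → only 6 remains.
R2C4 = 5: row 2 has {1,3,6,7,8}; col 4 has {1,2,3,4,6,7,8,9}; box has {3,6,7,9} → only 5 remains.
R2C8 = 2: row 2 has {1,3,5,6,7,8}; col 8 has {1,3,4,5,7,8,9}; box has {1,4,5,7,9} → only 2 remains.
R3C2 = 3: row 3 has {4,5,9}; col 2 has {1,2,4,6,7,8}; box has {2,4,6,8} → only 3 remains.
R3C6 = 2: row 3 has {3,4,5,9}; col 6 has {1,3,5,6,7,8,9}; box has {3,5,6,7,9} → only 2 remains.
R3C7 = 8: row 3 has {2,3,4,5,9}; col 7 has {1,2,4,5,6,7,9}; box has {1,2,4,5,7,9} → only 8 remains.
R3C8 = 6: row 3 has {2,3,4,5,8,9}; col 8 has {1,2,3,4,5,7,8,9}; box has {1,2,4,5,7,8,9} → only 6 remains.
R4C3 = 1: row 4 has {2,3,4,5,7,8,9}; col 3 has {2,3,4,5,6,7,8,9}; box has {2,3,4,5,7,8} → only 1 remains.
R5C2 = 9: row 5 has {1,2,3,4,5,6,7,8}; col 2 has {1,2,3,4,6,7,8}; box has {1,2,3,4,5,7,8} → only 9 remains.
R1C1 = 1: row 1 has {2,4,6,7,9}; col 1 has {2,3,4,5,8}; box has {2,3,4,6,8} → only 1 remains.
R1C2 = 5: row 1 has {1,2,4,6,7,9}; col 2 has {1,2,3,4,6,7,8,9}; box has {1,2,3,4,6,8} → only 5 remains.
R1C5 = 8: row 1 has {1,2,4,5,6,7,9}; col 5 has {2,3,4,5,6,7,9}; box has {2,3,5,6,7,9} → only 8 remains.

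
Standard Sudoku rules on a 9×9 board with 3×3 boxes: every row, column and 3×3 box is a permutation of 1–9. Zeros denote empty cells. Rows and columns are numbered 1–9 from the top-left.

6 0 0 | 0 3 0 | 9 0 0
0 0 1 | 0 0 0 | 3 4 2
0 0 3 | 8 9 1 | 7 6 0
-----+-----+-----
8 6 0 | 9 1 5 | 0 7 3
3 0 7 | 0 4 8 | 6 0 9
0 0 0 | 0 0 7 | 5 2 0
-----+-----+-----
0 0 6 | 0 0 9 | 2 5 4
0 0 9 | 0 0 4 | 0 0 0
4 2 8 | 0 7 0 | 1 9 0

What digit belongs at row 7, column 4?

row 1, column 6 = 2 (sole candidate).
row 2, column 6 = 6 (sole candidate).
row 3, column 9 = 5 (sole candidate).
row 4, column 7 = 4 (sole candidate).
row 5, column 4 = 2 (sole candidate).
row 5, column 8 = 1 (sole candidate).
row 6, column 3 = 4 (sole candidate).
row 6, column 5 = 6 (sole candidate).
row 6, column 9 = 8 (sole candidate).
row 7, column 5 = 8 (sole candidate).
row 8, column 7 = 8 (sole candidate).
row 8, column 8 = 3 (sole candidate).
row 9, column 6 = 3 (sole candidate).
row 9, column 9 = 6 (sole candidate).
row 1, column 3 = 5 (sole candidate).
row 1, column 8 = 8 (sole candidate).
row 1, column 9 = 1 (sole candidate).
row 2, column 5 = 5 (sole candidate).
row 3, column 1 = 2 (sole candidate).
row 3, column 2 = 4 (sole candidate).
row 4, column 3 = 2 (sole candidate).
row 5, column 2 = 5 (sole candidate).
row 6, column 4 = 3 (sole candidate).
row 7, column 4 = 1: row 7 has {2,4,5,6,8,9}; col 4 has {2,3,8,9}; box has {3,4,7,8,9} → only 1 remains.

1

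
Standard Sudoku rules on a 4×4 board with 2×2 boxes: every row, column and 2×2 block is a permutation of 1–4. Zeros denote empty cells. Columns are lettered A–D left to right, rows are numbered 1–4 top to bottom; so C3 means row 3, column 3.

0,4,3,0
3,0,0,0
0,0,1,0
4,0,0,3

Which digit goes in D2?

1

A3 = 2: row 3 has {1}; col 1 has {3,4}; box has {4} → only 2 remains.
B3 = 3: row 3 has {1,2}; col 2 has {4}; box has {2,4} → only 3 remains.
D3 = 4: row 3 has {1,2,3}; col 4 has {3}; box has {1,3} → only 4 remains.
B4 = 1: row 4 has {3,4}; col 2 has {3,4}; box has {2,3,4} → only 1 remains.
C4 = 2: row 4 has {1,3,4}; col 3 has {1,3}; box has {1,3,4} → only 2 remains.
A1 = 1: row 1 has {3,4}; col 1 has {2,3,4}; box has {3,4} → only 1 remains.
D1 = 2: row 1 has {1,3,4}; col 4 has {3,4}; box has {3} → only 2 remains.
B2 = 2: row 2 has {3}; col 2 has {1,3,4}; box has {1,3,4} → only 2 remains.
C2 = 4: row 2 has {2,3}; col 3 has {1,2,3}; box has {2,3} → only 4 remains.
D2 = 1: row 2 has {2,3,4}; col 4 has {2,3,4}; box has {2,3,4} → only 1 remains.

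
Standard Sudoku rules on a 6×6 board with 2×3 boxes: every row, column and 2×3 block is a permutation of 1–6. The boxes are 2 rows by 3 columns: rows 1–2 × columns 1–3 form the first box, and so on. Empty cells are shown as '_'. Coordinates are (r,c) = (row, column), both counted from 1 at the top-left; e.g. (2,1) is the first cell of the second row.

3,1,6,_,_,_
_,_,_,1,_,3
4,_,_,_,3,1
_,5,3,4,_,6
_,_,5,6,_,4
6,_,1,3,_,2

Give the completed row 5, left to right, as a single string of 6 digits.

(1,6) = 5: row 1 has {1,3,6}; col 6 has {1,2,3,4,6}; box has {1,3} → only 5 remains.
(3,3) = 2: row 3 has {1,3,4}; col 3 has {1,3,5,6}; box has {3,4,5} → only 2 remains.
(3,4) = 5: row 3 has {1,2,3,4}; col 4 has {1,3,4,6}; box has {1,3,4,6} → only 5 remains.
(4,1) = 1: row 4 has {3,4,5,6}; col 1 has {3,4,6}; box has {2,3,4,5} → only 1 remains.
(4,5) = 2: row 4 has {1,3,4,5,6}; col 5 has {3}; box has {1,3,4,5,6} → only 2 remains.
(5,1) = 2: row 5 has {4,5,6}; col 1 has {1,3,4,6}; box has {1,5,6} → only 2 remains.
(5,2) = 3: row 5 has {2,4,5,6}; col 2 has {1,5}; box has {1,2,5,6} → only 3 remains.
(5,5) = 1: row 5 has {2,3,4,5,6}; col 5 has {2,3}; box has {2,3,4,6} → only 1 remains.

235614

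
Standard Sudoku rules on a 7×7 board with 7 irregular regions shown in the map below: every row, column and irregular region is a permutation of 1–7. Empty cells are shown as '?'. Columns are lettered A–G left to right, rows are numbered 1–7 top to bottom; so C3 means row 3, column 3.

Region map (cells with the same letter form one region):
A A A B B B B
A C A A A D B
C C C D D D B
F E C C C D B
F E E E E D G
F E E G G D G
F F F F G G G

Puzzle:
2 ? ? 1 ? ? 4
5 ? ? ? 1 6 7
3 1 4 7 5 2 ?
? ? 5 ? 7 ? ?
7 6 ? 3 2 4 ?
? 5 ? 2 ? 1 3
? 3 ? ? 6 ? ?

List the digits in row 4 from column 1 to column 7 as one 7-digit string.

B1 = 7: row 1 has {1,2,4}; col 2 has {1,3,5,6}; region has {1,2,5} → only 7 remains.
E1 = 3: row 1 has {1,2,4,7}; col 5 has {1,2,5,6,7}; region has {1,4,7} → only 3 remains.
F1 = 5: row 1 has {1,2,3,4,7}; col 6 has {1,2,4,6}; region has {1,3,4,7} → only 5 remains.
B2 = 2: row 2 has {1,5,6,7}; col 2 has {1,3,5,6,7}; region has {1,3,4,5,7} → only 2 remains.
C2 = 3: row 2 has {1,2,5,6,7}; col 3 has {4,5}; region has {1,2,5,7} → only 3 remains.
D2 = 4: row 2 has {1,2,3,5,6,7}; col 4 has {1,2,3,7}; region has {1,2,3,5,7} → only 4 remains.
G3 = 6: row 3 has {1,2,3,4,5,7}; col 7 has {3,4,7}; region has {1,3,4,5,7} → only 6 remains.
B4 = 4: row 4 has {5,7}; col 2 has {1,2,3,5,6,7}; region has {2,3,5,6} → only 4 remains.
D4 = 6: row 4 has {4,5,7}; col 4 has {1,2,3,4,7}; region has {1,2,3,4,5,7} → only 6 remains.
F4 = 3: row 4 has {4,5,6,7}; col 6 has {1,2,4,5,6}; region has {1,2,4,5,6,7} → only 3 remains.
G4 = 2: row 4 has {3,4,5,6,7}; col 7 has {3,4,6,7}; region has {1,3,4,5,6,7} → only 2 remains.
C5 = 1: row 5 has {2,3,4,6,7}; col 3 has {3,4,5}; region has {2,3,4,5,6} → only 1 remains.
G5 = 5: row 5 has {1,2,3,4,6,7}; col 7 has {2,3,4,6,7}; region has {2,3,6} → only 5 remains.
C6 = 7: row 6 has {1,2,3,5}; col 3 has {1,3,4,5}; region has {1,2,3,4,5,6} → only 7 remains.
E6 = 4: row 6 has {1,2,3,5,7}; col 5 has {1,2,3,5,6,7}; region has {2,3,5,6} → only 4 remains.
C7 = 2: row 7 has {3,6}; col 3 has {1,3,4,5,7}; region has {3,7} → only 2 remains.
D7 = 5: row 7 has {2,3,6}; col 4 has {1,2,3,4,6,7}; region has {2,3,7} → only 5 remains.
F7 = 7: row 7 has {2,3,5,6}; col 6 has {1,2,3,4,5,6}; region has {2,3,4,5,6} → only 7 remains.
G7 = 1: row 7 has {2,3,5,6,7}; col 7 has {2,3,4,5,6,7}; region has {2,3,4,5,6,7} → only 1 remains.
C1 = 6: row 1 has {1,2,3,4,5,7}; col 3 has {1,2,3,4,5,7}; region has {1,2,3,4,5,7} → only 6 remains.
A4 = 1: row 4 has {2,3,4,5,6,7}; col 1 has {2,3,5,7}; region has {2,3,5,7} → only 1 remains.

1456732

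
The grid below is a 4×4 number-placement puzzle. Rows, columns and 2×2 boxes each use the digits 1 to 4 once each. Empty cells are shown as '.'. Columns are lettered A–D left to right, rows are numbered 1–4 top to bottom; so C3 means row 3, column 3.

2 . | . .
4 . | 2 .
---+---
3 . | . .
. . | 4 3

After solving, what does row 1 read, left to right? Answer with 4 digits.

2134

D2 = 1: row 2 has {2,4}; col 4 has {3}; box has {2} → only 1 remains.
C3 = 1: row 3 has {3}; col 3 has {2,4}; box has {3,4} → only 1 remains.
D3 = 2: row 3 has {1,3}; col 4 has {1,3}; box has {1,3,4} → only 2 remains.
A4 = 1: row 4 has {3,4}; col 1 has {2,3,4}; box has {3} → only 1 remains.
B4 = 2: row 4 has {1,3,4}; col 2 has {}; box has {1,3} → only 2 remains.
C1 = 3: row 1 has {2}; col 3 has {1,2,4}; box has {1,2} → only 3 remains.
D1 = 4: row 1 has {2,3}; col 4 has {1,2,3}; box has {1,2,3} → only 4 remains.
B2 = 3: row 2 has {1,2,4}; col 2 has {2}; box has {2,4} → only 3 remains.
B3 = 4: row 3 has {1,2,3}; col 2 has {2,3}; box has {1,2,3} → only 4 remains.
B1 = 1: row 1 has {2,3,4}; col 2 has {2,3,4}; box has {2,3,4} → only 1 remains.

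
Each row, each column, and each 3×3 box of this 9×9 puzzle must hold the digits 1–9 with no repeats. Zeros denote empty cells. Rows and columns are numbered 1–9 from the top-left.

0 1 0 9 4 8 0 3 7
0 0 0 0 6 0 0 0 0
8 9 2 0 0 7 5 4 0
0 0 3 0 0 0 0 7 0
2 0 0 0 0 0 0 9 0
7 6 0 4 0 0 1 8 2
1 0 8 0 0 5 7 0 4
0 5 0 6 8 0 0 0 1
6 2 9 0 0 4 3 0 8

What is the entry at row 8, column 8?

2

row 1, column 1 = 5: row 1 has {1,3,4,7,8,9}; col 1 has {1,2,6,7,8}; box has {1,2,8,9} → only 5 remains.
row 1, column 3 = 6: row 1 has {1,3,4,5,7,8,9}; col 3 has {2,3,8,9}; box has {1,2,5,8,9} → only 6 remains.
row 1, column 7 = 2: row 1 has {1,3,4,5,6,7,8,9}; col 7 has {1,3,5,7}; box has {3,4,5,7} → only 2 remains.
row 2, column 8 = 1: row 2 has {6}; col 8 has {3,4,7,8,9}; box has {2,3,4,5,7} → only 1 remains.
row 2, column 9 = 9: row 2 has {1,6}; col 9 has {1,2,4,7,8}; box has {1,2,3,4,5,7} → only 9 remains.
row 3, column 9 = 6: row 3 has {2,4,5,7,8,9}; col 9 has {1,2,4,7,8,9}; box has {1,2,3,4,5,7,9} → only 6 remains.
row 4, column 9 = 5: row 4 has {3,7}; col 9 has {1,2,4,6,7,8,9}; box has {1,2,7,8,9} → only 5 remains.
row 5, column 9 = 3: row 5 has {2,9}; col 9 has {1,2,4,5,6,7,8,9}; box has {1,2,5,7,8,9} → only 3 remains.
row 6, column 3 = 5: row 6 has {1,2,4,6,7,8}; col 3 has {2,3,6,8,9}; box has {2,3,6,7} → only 5 remains.
row 7, column 2 = 3: row 7 has {1,4,5,7,8}; col 2 has {1,2,5,6,9}; box has {1,2,5,6,8,9} → only 3 remains.
row 7, column 4 = 2: row 7 has {1,3,4,5,7,8}; col 4 has {4,6,9}; box has {4,5,6,8} → only 2 remains.
row 7, column 5 = 9: row 7 has {1,2,3,4,5,7,8}; col 5 has {4,6,8}; box has {2,4,5,6,8} → only 9 remains.
row 7, column 8 = 6: row 7 has {1,2,3,4,5,7,8,9}; col 8 has {1,3,4,7,8,9}; box has {1,3,4,7,8} → only 6 remains.
row 8, column 1 = 4: row 8 has {1,5,6,8}; col 1 has {1,2,5,6,7,8}; box has {1,2,3,5,6,8,9} → only 4 remains.
row 8, column 3 = 7: row 8 has {1,4,5,6,8}; col 3 has {2,3,5,6,8,9}; box has {1,2,3,4,5,6,8,9} → only 7 remains.
row 8, column 6 = 3: row 8 has {1,4,5,6,7,8}; col 6 has {4,5,7,8}; box has {2,4,5,6,8,9} → only 3 remains.
row 8, column 7 = 9: row 8 has {1,3,4,5,6,7,8}; col 7 has {1,2,3,5,7}; box has {1,3,4,6,7,8} → only 9 remains.
row 8, column 8 = 2: row 8 has {1,3,4,5,6,7,8,9}; col 8 has {1,3,4,6,7,8,9}; box has {1,3,4,6,7,8,9} → only 2 remains.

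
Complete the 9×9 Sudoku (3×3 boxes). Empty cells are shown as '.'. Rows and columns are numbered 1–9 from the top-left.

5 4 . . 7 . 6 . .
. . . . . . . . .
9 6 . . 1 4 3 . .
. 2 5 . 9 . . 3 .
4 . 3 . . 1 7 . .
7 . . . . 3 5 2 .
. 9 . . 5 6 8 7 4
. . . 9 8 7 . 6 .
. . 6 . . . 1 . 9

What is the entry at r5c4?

r4c6 = 8: row 4 has {2,3,5,9}; col 6 has {1,3,4,6,7}; box has {1,3,9} → only 8 remains.
r4c7 = 4: row 4 has {2,3,5,8,9}; col 7 has {1,3,5,6,7,8}; box has {2,3,5,7} → only 4 remains.
r5c2 = 8: row 5 has {1,3,4,7}; col 2 has {2,4,6,9}; box has {2,3,4,5,7} → only 8 remains.
r5c8 = 9: row 5 has {1,3,4,7,8}; col 8 has {2,3,6,7}; box has {2,3,4,5,7} → only 9 remains.
r5c9 = 6: row 5 has {1,3,4,7,8,9}; col 9 has {4,9}; box has {2,3,4,5,7,9} → only 6 remains.
r6c2 = 1: row 6 has {2,3,5,7}; col 2 has {2,4,6,8,9}; box has {2,3,4,5,7,8} → only 1 remains.
r6c3 = 9: row 6 has {1,2,3,5,7}; col 3 has {3,5,6}; box has {1,2,3,4,5,7,8} → only 9 remains.
r6c9 = 8: row 6 has {1,2,3,5,7,9}; col 9 has {4,6,9}; box has {2,3,4,5,6,7,9} → only 8 remains.
r8c7 = 2: row 8 has {6,7,8,9}; col 7 has {1,3,4,5,6,7,8}; box has {1,4,6,7,8,9} → only 2 remains.
r9c6 = 2: row 9 has {1,6,9}; col 6 has {1,3,4,6,7,8}; box has {5,6,7,8,9} → only 2 remains.
r9c8 = 5: row 9 has {1,2,6,9}; col 8 has {2,3,6,7,9}; box has {1,2,4,6,7,8,9} → only 5 remains.
r1c6 = 9: row 1 has {4,5,6,7}; col 6 has {1,2,3,4,6,7,8}; box has {1,4,7} → only 9 remains.
r2c6 = 5: row 2 has {}; col 6 has {1,2,3,4,6,7,8,9}; box has {1,4,7,9} → only 5 remains.
r2c7 = 9: row 2 has {5}; col 7 has {1,2,3,4,5,6,7,8}; box has {3,6} → only 9 remains.
r3c8 = 8: row 3 has {1,3,4,6,9}; col 8 has {2,3,5,6,7,9}; box has {3,6,9} → only 8 remains.
r4c1 = 6: row 4 has {2,3,4,5,8,9}; col 1 has {4,5,7,9}; box has {1,2,3,4,5,7,8,9} → only 6 remains.
r4c4 = 7: row 4 has {2,3,4,5,6,8,9}; col 4 has {9}; box has {1,3,8,9} → only 7 remains.
r4c9 = 1: row 4 has {2,3,4,5,6,7,8,9}; col 9 has {4,6,8,9}; box has {2,3,4,5,6,7,8,9} → only 1 remains.
r5c5 = 2: row 5 has {1,3,4,6,7,8,9}; col 5 has {1,5,7,8,9}; box has {1,3,7,8,9} → only 2 remains.
r8c9 = 3: row 8 has {2,6,7,8,9}; col 9 has {1,4,6,8,9}; box has {1,2,4,5,6,7,8,9} → only 3 remains.
r1c8 = 1: row 1 has {4,5,6,7,9}; col 8 has {2,3,5,6,7,8,9}; box has {3,6,8,9} → only 1 remains.
r1c9 = 2: row 1 has {1,4,5,6,7,9}; col 9 has {1,3,4,6,8,9}; box has {1,3,6,8,9} → only 2 remains.
r2c8 = 4: row 2 has {5,9}; col 8 has {1,2,3,5,6,7,8,9}; box has {1,2,3,6,8,9} → only 4 remains.
r2c9 = 7: row 2 has {4,5,9}; col 9 has {1,2,3,4,6,8,9}; box has {1,2,3,4,6,8,9} → only 7 remains.
r3c4 = 2: row 3 has {1,3,4,6,8,9}; col 4 has {7,9}; box has {1,4,5,7,9} → only 2 remains.
r3c9 = 5: row 3 has {1,2,3,4,6,8,9}; col 9 has {1,2,3,4,6,7,8,9}; box has {1,2,3,4,6,7,8,9} → only 5 remains.
r5c4 = 5: row 5 has {1,2,3,4,6,7,8,9}; col 4 has {2,7,9}; box has {1,2,3,7,8,9} → only 5 remains.

5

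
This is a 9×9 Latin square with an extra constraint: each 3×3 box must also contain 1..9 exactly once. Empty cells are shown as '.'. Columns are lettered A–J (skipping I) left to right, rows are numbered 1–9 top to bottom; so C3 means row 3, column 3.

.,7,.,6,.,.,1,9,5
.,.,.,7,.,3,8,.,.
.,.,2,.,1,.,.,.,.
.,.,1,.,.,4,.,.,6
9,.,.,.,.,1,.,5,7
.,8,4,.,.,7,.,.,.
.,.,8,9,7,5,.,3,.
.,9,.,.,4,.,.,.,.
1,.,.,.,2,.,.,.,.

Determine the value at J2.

C1 = 3: row 1 has {1,5,6,7,9}; col 3 has {1,2,4,8}; box has {2,7} → only 3 remains.
E1 = 8: row 1 has {1,3,5,6,7,9}; col 5 has {1,2,4,7}; box has {1,3,6,7} → only 8 remains.
F1 = 2: row 1 has {1,3,5,6,7,8,9}; col 6 has {1,3,4,5,7}; box has {1,3,6,7,8} → only 2 remains.
F3 = 9: row 3 has {1,2}; col 6 has {1,2,3,4,5,7}; box has {1,2,3,6,7,8} → only 9 remains.
C5 = 6: row 5 has {1,5,7,9}; col 3 has {1,2,3,4,8}; box has {1,4,8,9} → only 6 remains.
E5 = 3: row 5 has {1,5,6,7,9}; col 5 has {1,2,4,7,8}; box has {1,4,7} → only 3 remains.
A1 = 4: row 1 has {1,2,3,5,6,7,8,9}; col 1 has {1,9}; box has {2,3,7} → only 4 remains.
E2 = 5: row 2 has {3,7,8}; col 5 has {1,2,3,4,7,8}; box has {1,2,3,6,7,8,9} → only 5 remains.
D3 = 4: row 3 has {1,2,9}; col 4 has {6,7,9}; box has {1,2,3,5,6,7,8,9} → only 4 remains.
J3 = 3: row 3 has {1,2,4,9}; col 9 has {5,6,7}; box has {1,5,8,9} → only 3 remains.
E4 = 9: row 4 has {1,4,6}; col 5 has {1,2,3,4,5,7,8}; box has {1,3,4,7} → only 9 remains.
B5 = 2: row 5 has {1,3,5,6,7,9}; col 2 has {7,8,9}; box has {1,4,6,8,9} → only 2 remains.
D5 = 8: row 5 has {1,2,3,5,6,7,9}; col 4 has {4,6,7,9}; box has {1,3,4,7,9} → only 8 remains.
G5 = 4: row 5 has {1,2,3,5,6,7,8,9}; col 7 has {1,8}; box has {5,6,7} → only 4 remains.
E6 = 6: row 6 has {4,7,8}; col 5 has {1,2,3,4,5,7,8,9}; box has {1,3,4,7,8,9} → only 6 remains.
D9 = 3: row 9 has {1,2}; col 4 has {4,6,7,8,9}; box has {2,4,5,7,9} → only 3 remains.
A2 = 6: row 2 has {3,5,7,8}; col 1 has {1,4,9}; box has {2,3,4,7} → only 6 remains.
B2 = 1: row 2 has {3,5,6,7,8}; col 2 has {2,7,8,9}; box has {2,3,4,6,7} → only 1 remains.
C2 = 9: row 2 has {1,3,5,6,7,8}; col 3 has {1,2,3,4,6,8}; box has {1,2,3,4,6,7} → only 9 remains.
B3 = 5: row 3 has {1,2,3,4,9}; col 2 has {1,2,7,8,9}; box has {1,2,3,4,6,7,9} → only 5 remains.
B4 = 3: row 4 has {1,4,6,9}; col 2 has {1,2,5,7,8,9}; box has {1,2,4,6,8,9} → only 3 remains.
G4 = 2: row 4 has {1,3,4,6,9}; col 7 has {1,4,8}; box has {4,5,6,7} → only 2 remains.
H4 = 8: row 4 has {1,2,3,4,6,9}; col 8 has {3,5,9}; box has {2,4,5,6,7} → only 8 remains.
A6 = 5: row 6 has {4,6,7,8}; col 1 has {1,4,6,9}; box has {1,2,3,4,6,8,9} → only 5 remains.
D6 = 2: row 6 has {4,5,6,7,8}; col 4 has {3,4,6,7,8,9}; box has {1,3,4,6,7,8,9} → only 2 remains.
H6 = 1: row 6 has {2,4,5,6,7,8}; col 8 has {3,5,8,9}; box has {2,4,5,6,7,8} → only 1 remains.
J6 = 9: row 6 has {1,2,4,5,6,7,8}; col 9 has {3,5,6,7}; box has {1,2,4,5,6,7,8} → only 9 remains.
A7 = 2: row 7 has {3,5,7,8,9}; col 1 has {1,4,5,6,9}; box has {1,8,9} → only 2 remains.
G7 = 6: row 7 has {2,3,5,7,8,9}; col 7 has {1,2,4,8}; box has {3} → only 6 remains.
D8 = 1: row 8 has {4,9}; col 4 has {2,3,4,6,7,8,9}; box has {2,3,4,5,7,9} → only 1 remains.
A3 = 8: row 3 has {1,2,3,4,5,9}; col 1 has {1,2,4,5,6,9}; box has {1,2,3,4,5,6,7,9} → only 8 remains.
G3 = 7: row 3 has {1,2,3,4,5,8,9}; col 7 has {1,2,4,6,8}; box has {1,3,5,8,9} → only 7 remains.
H3 = 6: row 3 has {1,2,3,4,5,7,8,9}; col 8 has {1,3,5,8,9}; box has {1,3,5,7,8,9} → only 6 remains.
A4 = 7: row 4 has {1,2,3,4,6,8,9}; col 1 has {1,2,4,5,6,8,9}; box has {1,2,3,4,5,6,8,9} → only 7 remains.
D4 = 5: row 4 has {1,2,3,4,6,7,8,9}; col 4 has {1,2,3,4,6,7,8,9}; box has {1,2,3,4,6,7,8,9} → only 5 remains.
G6 = 3: row 6 has {1,2,4,5,6,7,8,9}; col 7 has {1,2,4,6,7,8}; box has {1,2,4,5,6,7,8,9} → only 3 remains.
B7 = 4: row 7 has {2,3,5,6,7,8,9}; col 2 has {1,2,3,5,7,8,9}; box has {1,2,8,9} → only 4 remains.
J7 = 1: row 7 has {2,3,4,5,6,7,8,9}; col 9 has {3,5,6,7,9}; box has {3,6} → only 1 remains.
A8 = 3: row 8 has {1,4,9}; col 1 has {1,2,4,5,6,7,8,9}; box has {1,2,4,8,9} → only 3 remains.
G8 = 5: row 8 has {1,3,4,9}; col 7 has {1,2,3,4,6,7,8}; box has {1,3,6} → only 5 remains.
B9 = 6: row 9 has {1,2,3}; col 2 has {1,2,3,4,5,7,8,9}; box has {1,2,3,4,8,9} → only 6 remains.
F9 = 8: row 9 has {1,2,3,6}; col 6 has {1,2,3,4,5,7,9}; box has {1,2,3,4,5,7,9} → only 8 remains.
G9 = 9: row 9 has {1,2,3,6,8}; col 7 has {1,2,3,4,5,6,7,8}; box has {1,3,5,6} → only 9 remains.
J9 = 4: row 9 has {1,2,3,6,8,9}; col 9 has {1,3,5,6,7,9}; box has {1,3,5,6,9} → only 4 remains.
J2 = 2: row 2 has {1,3,5,6,7,8,9}; col 9 has {1,3,4,5,6,7,9}; box has {1,3,5,6,7,8,9} → only 2 remains.

2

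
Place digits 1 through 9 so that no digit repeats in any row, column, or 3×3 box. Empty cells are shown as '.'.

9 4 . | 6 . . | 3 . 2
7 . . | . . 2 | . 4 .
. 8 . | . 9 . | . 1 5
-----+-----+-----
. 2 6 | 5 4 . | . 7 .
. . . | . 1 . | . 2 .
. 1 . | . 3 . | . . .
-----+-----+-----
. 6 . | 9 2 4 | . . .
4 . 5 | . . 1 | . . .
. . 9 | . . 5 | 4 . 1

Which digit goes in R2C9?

6

R1C3 = 1: row 1 has {2,3,4,6,9}; col 3 has {5,6,9}; box has {4,7,8,9} → only 1 remains.
R1C8 = 8: row 1 has {1,2,3,4,6,9}; col 8 has {1,2,4,7}; box has {1,2,3,4,5} → only 8 remains.
R2C3 = 3: row 2 has {2,4,7}; col 3 has {1,5,6,9}; box has {1,4,7,8,9} → only 3 remains.
R3C3 = 2: row 3 has {1,5,8,9}; col 3 has {1,3,5,6,9}; box has {1,3,4,7,8,9} → only 2 remains.
R1C6 = 7: row 1 has {1,2,3,4,6,8,9}; col 6 has {1,2,4,5}; box has {2,6,9} → only 7 remains.
R2C2 = 5: row 2 has {2,3,4,7}; col 2 has {1,2,4,6,8}; box has {1,2,3,4,7,8,9} → only 5 remains.
R2C5 = 8: row 2 has {2,3,4,5,7}; col 5 has {1,2,3,4,9}; box has {2,6,7,9} → only 8 remains.
R3C1 = 6: row 3 has {1,2,5,8,9}; col 1 has {4,7,9}; box has {1,2,3,4,5,7,8,9} → only 6 remains.
R3C6 = 3: row 3 has {1,2,5,6,8,9}; col 6 has {1,2,4,5,7}; box has {2,6,7,8,9} → only 3 remains.
R3C7 = 7: row 3 has {1,2,3,5,6,8,9}; col 7 has {3,4}; box has {1,2,3,4,5,8} → only 7 remains.
R1C5 = 5: row 1 has {1,2,3,4,6,7,8,9}; col 5 has {1,2,3,4,8,9}; box has {2,3,6,7,8,9} → only 5 remains.
R2C4 = 1: row 2 has {2,3,4,5,7,8}; col 4 has {5,6,9}; box has {2,3,5,6,7,8,9} → only 1 remains.
R3C4 = 4: row 3 has {1,2,3,5,6,7,8,9}; col 4 has {1,5,6,9}; box has {1,2,3,5,6,7,8,9} → only 4 remains.
R4C7 = 1: in row 4, 1 can only go here (every other open cell in that row sees a 1).
R6C4 = 2: in row 6, 2 can only go here (every other open cell in that row sees a 2).
R6C3 = 7: in row 6, 7 can only go here (every other open cell in that row sees a 7).
R7C3 = 8: row 7 has {2,4,6,9}; col 3 has {1,2,3,5,6,7,9}; box has {4,5,6,9} → only 8 remains.
R7C7 = 5: row 7 has {2,4,6,8,9}; col 7 has {1,3,4,7}; box has {1,4} → only 5 remains.
R7C8 = 3: row 7 has {2,4,5,6,8,9}; col 8 has {1,2,4,7,8}; box has {1,4,5} → only 3 remains.
R7C9 = 7: row 7 has {2,3,4,5,6,8,9}; col 9 has {1,2,5}; box has {1,3,4,5} → only 7 remains.
R9C8 = 6: row 9 has {1,4,5,9}; col 8 has {1,2,3,4,7,8}; box has {1,3,4,5,7} → only 6 remains.
R5C3 = 4: row 5 has {1,2}; col 3 has {1,2,3,5,6,7,8,9}; box has {1,2,6,7} → only 4 remains.
R7C1 = 1: row 7 has {2,3,4,5,6,7,8,9}; col 1 has {4,6,7,9}; box has {4,5,6,8,9} → only 1 remains.
R8C8 = 9: row 8 has {1,4,5}; col 8 has {1,2,3,4,6,7,8}; box has {1,3,4,5,6,7} → only 9 remains.
R8C9 = 8: row 8 has {1,4,5,9}; col 9 has {1,2,5,7}; box has {1,3,4,5,6,7,9} → only 8 remains.
R9C5 = 7: row 9 has {1,4,5,6,9}; col 5 has {1,2,3,4,5,8,9}; box has {1,2,4,5,9} → only 7 remains.
R6C8 = 5: row 6 has {1,2,3,7}; col 8 has {1,2,3,4,6,7,8,9}; box has {1,2,7} → only 5 remains.
R8C4 = 3: row 8 has {1,4,5,8,9}; col 4 has {1,2,4,5,6,9}; box has {1,2,4,5,7,9} → only 3 remains.
R8C5 = 6: row 8 has {1,3,4,5,8,9}; col 5 has {1,2,3,4,5,7,8,9}; box has {1,2,3,4,5,7,9} → only 6 remains.
R8C7 = 2: row 8 has {1,3,4,5,6,8,9}; col 7 has {1,3,4,5,7}; box has {1,3,4,5,6,7,8,9} → only 2 remains.
R9C2 = 3: row 9 has {1,4,5,6,7,9}; col 2 has {1,2,4,5,6,8}; box has {1,4,5,6,8,9} → only 3 remains.
R9C4 = 8: row 9 has {1,3,4,5,6,7,9}; col 4 has {1,2,3,4,5,6,9}; box has {1,2,3,4,5,6,7,9} → only 8 remains.
R5C2 = 9: row 5 has {1,2,4}; col 2 has {1,2,3,4,5,6,8}; box has {1,2,4,6,7} → only 9 remains.
R5C4 = 7: row 5 has {1,2,4,9}; col 4 has {1,2,3,4,5,6,8,9}; box has {1,2,3,4,5} → only 7 remains.
R6C1 = 8: row 6 has {1,2,3,5,7}; col 1 has {1,4,6,7,9}; box has {1,2,4,6,7,9} → only 8 remains.
R8C2 = 7: row 8 has {1,2,3,4,5,6,8,9}; col 2 has {1,2,3,4,5,6,8,9}; box has {1,3,4,5,6,8,9} → only 7 remains.
R9C1 = 2: row 9 has {1,3,4,5,6,7,8,9}; col 1 has {1,4,6,7,8,9}; box has {1,3,4,5,6,7,8,9} → only 2 remains.
R4C1 = 3: row 4 has {1,2,4,5,6,7}; col 1 has {1,2,4,6,7,8,9}; box has {1,2,4,6,7,8,9} → only 3 remains.
R4C9 = 9: row 4 has {1,2,3,4,5,6,7}; col 9 has {1,2,5,7,8}; box has {1,2,5,7} → only 9 remains.
R5C1 = 5: row 5 has {1,2,4,7,9}; col 1 has {1,2,3,4,6,7,8,9}; box has {1,2,3,4,6,7,8,9} → only 5 remains.
R6C7 = 6: row 6 has {1,2,3,5,7,8}; col 7 has {1,2,3,4,5,7}; box has {1,2,5,7,9} → only 6 remains.
R6C9 = 4: row 6 has {1,2,3,5,6,7,8}; col 9 has {1,2,5,7,8,9}; box has {1,2,5,6,7,9} → only 4 remains.
R2C7 = 9: row 2 has {1,2,3,4,5,7,8}; col 7 has {1,2,3,4,5,6,7}; box has {1,2,3,4,5,7,8} → only 9 remains.
R2C9 = 6: row 2 has {1,2,3,4,5,7,8,9}; col 9 has {1,2,4,5,7,8,9}; box has {1,2,3,4,5,7,8,9} → only 6 remains.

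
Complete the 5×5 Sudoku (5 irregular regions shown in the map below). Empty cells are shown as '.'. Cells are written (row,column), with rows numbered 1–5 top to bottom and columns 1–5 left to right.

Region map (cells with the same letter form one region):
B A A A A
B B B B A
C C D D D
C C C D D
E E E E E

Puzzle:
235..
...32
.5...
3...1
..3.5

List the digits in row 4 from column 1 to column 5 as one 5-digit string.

32451

(1,5) = 4: row 1 has {2,3,5}; col 5 has {1,2,5}; region has {2,3,5} → only 4 remains.
(3,5) = 3: row 3 has {5}; col 5 has {1,2,4,5}; region has {1} → only 3 remains.
(1,4) = 1: row 1 has {2,3,4,5}; col 4 has {3}; region has {2,3,4,5} → only 1 remains.
(2,1) = 5: in row 2, 5 can only go here (every other open cell in that row sees a 5).
(3,1) = 1: in row 3, 1 can only go here (every other open cell in that row sees a 1).
(5,1) = 4: row 5 has {3,5}; col 1 has {1,2,3,5}; region has {3,5} → only 4 remains.
(5,4) = 2: row 5 has {3,4,5}; col 4 has {1,3}; region has {3,4,5} → only 2 remains.
(3,4) = 4: row 3 has {1,3,5}; col 4 has {1,2,3}; region has {1,3} → only 4 remains.
(4,4) = 5: row 4 has {1,3}; col 4 has {1,2,3,4}; region has {1,3,4} → only 5 remains.
(5,2) = 1: row 5 has {2,3,4,5}; col 2 has {3,5}; region has {2,3,4,5} → only 1 remains.
(2,2) = 4: row 2 has {2,3,5}; col 2 has {1,3,5}; region has {2,3,5} → only 4 remains.
(2,3) = 1: row 2 has {2,3,4,5}; col 3 has {3,5}; region has {2,3,4,5} → only 1 remains.
(3,3) = 2: row 3 has {1,3,4,5}; col 3 has {1,3,5}; region has {1,3,4,5} → only 2 remains.
(4,2) = 2: row 4 has {1,3,5}; col 2 has {1,3,4,5}; region has {1,3,5} → only 2 remains.
(4,3) = 4: row 4 has {1,2,3,5}; col 3 has {1,2,3,5}; region has {1,2,3,5} → only 4 remains.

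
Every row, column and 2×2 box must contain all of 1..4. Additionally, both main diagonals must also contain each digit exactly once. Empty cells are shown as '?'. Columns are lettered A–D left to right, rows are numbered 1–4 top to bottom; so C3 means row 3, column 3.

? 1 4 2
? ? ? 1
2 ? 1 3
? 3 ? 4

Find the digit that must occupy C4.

2

A1 = 3 (sole candidate).
A2 = 4 (sole candidate).
B2 = 2 (sole candidate).
C2 = 3 (sole candidate).
B3 = 4 (sole candidate).
A4 = 1 (sole candidate).
C4 = 2: row 4 has {1,3,4}; col 3 has {1,3,4}; box has {1,3,4} → only 2 remains.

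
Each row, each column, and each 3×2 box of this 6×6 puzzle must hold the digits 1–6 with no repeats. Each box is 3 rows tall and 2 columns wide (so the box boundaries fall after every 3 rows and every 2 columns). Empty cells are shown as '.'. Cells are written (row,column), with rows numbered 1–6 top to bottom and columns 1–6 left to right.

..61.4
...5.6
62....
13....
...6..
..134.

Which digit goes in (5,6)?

(1,2) = 5 (sole candidate).
(3,4) = 4 (sole candidate).
(4,4) = 2 (sole candidate).
(4,6) = 5 (sole candidate).
(5,2) = 4 (sole candidate).
(5,3) = 5 (sole candidate).
(6,2) = 6 (sole candidate).
(6,6) = 2 (sole candidate).
(1,1) = 3 (sole candidate).
(1,5) = 2 (sole candidate).
(2,1) = 4 (sole candidate).
(2,2) = 1 (sole candidate).
(2,5) = 3 (sole candidate).
(3,3) = 3 (sole candidate).
(3,6) = 1 (sole candidate).
(4,3) = 4 (sole candidate).
(4,5) = 6 (sole candidate).
(5,1) = 2 (sole candidate).
(5,5) = 1 (sole candidate).
(5,6) = 3: row 5 has {1,2,4,5,6}; col 6 has {1,2,4,5,6}; box has {1,2,4,5,6} → only 3 remains.

3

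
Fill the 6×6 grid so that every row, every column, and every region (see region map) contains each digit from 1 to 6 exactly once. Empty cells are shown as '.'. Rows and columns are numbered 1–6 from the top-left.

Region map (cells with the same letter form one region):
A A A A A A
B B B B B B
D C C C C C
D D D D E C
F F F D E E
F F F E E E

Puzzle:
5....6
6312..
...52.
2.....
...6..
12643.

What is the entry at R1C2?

R6C6 = 5: row 6 has {1,2,3,4,6}; col 6 has {6}; region has {3,4} → only 5 remains.
R2C6 = 4: row 2 has {1,2,3,6}; col 6 has {5,6}; region has {1,2,3,6} → only 4 remains.
R5C5 = 1: row 5 has {6}; col 5 has {2,3}; region has {3,4,5} → only 1 remains.
R5C6 = 2: row 5 has {1,6}; col 6 has {4,5,6}; region has {1,3,4,5} → only 2 remains.
R1C5 = 4: row 1 has {5,6}; col 5 has {1,2,3}; region has {5,6} → only 4 remains.
R2C5 = 5: row 2 has {1,2,3,4,6}; col 5 has {1,2,3,4}; region has {1,2,3,4,6} → only 5 remains.
R4C5 = 6: row 4 has {2}; col 5 has {1,2,3,4,5}; region has {1,2,3,4,5} → only 6 remains.
R1C2 = 1: row 1 has {4,5,6}; col 2 has {2,3}; region has {4,5,6} → only 1 remains.

1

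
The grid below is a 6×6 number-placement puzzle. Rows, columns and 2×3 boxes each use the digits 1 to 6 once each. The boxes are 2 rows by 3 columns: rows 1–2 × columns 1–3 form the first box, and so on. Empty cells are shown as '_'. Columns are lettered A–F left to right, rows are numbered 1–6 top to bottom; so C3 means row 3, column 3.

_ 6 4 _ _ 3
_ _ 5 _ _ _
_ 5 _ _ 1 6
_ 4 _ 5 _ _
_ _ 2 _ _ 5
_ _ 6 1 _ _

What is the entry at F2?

D1 = 2: row 1 has {3,4,6}; col 4 has {1,5}; box has {3} → only 2 remains.
E1 = 5: row 1 has {2,3,4,6}; col 5 has {1}; box has {2,3} → only 5 remains.
C3 = 3: row 3 has {1,5,6}; col 3 has {2,4,5,6}; box has {4,5} → only 3 remains.
D3 = 4: row 3 has {1,3,5,6}; col 4 has {1,2,5}; box has {1,5,6} → only 4 remains.
C4 = 1: row 4 has {4,5}; col 3 has {2,3,4,5,6}; box has {3,4,5} → only 1 remains.
F4 = 2: row 4 has {1,4,5}; col 6 has {3,5,6}; box has {1,4,5,6} → only 2 remains.
B6 = 3: row 6 has {1,6}; col 2 has {4,5,6}; box has {2,6} → only 3 remains.
F6 = 4: row 6 has {1,3,6}; col 6 has {2,3,5,6}; box has {1,5} → only 4 remains.
A1 = 1: row 1 has {2,3,4,5,6}; col 1 has {}; box has {4,5,6} → only 1 remains.
B2 = 2: row 2 has {5}; col 2 has {3,4,5,6}; box has {1,4,5,6} → only 2 remains.
D2 = 6: row 2 has {2,5}; col 4 has {1,2,4,5}; box has {2,3,5} → only 6 remains.
E2 = 4: row 2 has {2,5,6}; col 5 has {1,5}; box has {2,3,5,6} → only 4 remains.
F2 = 1: row 2 has {2,4,5,6}; col 6 has {2,3,4,5,6}; box has {2,3,4,5,6} → only 1 remains.

1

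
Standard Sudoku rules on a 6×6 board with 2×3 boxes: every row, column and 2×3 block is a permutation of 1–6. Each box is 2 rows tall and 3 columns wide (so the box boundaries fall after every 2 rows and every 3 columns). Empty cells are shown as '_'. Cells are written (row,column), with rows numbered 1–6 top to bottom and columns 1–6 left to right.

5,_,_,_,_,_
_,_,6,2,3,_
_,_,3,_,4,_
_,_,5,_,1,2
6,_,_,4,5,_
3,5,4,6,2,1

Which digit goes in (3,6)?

(1,4) = 1: row 1 has {5}; col 4 has {2,4,6}; box has {2,3} → only 1 remains.
(1,5) = 6: row 1 has {1,5}; col 5 has {1,2,3,4,5}; box has {1,2,3} → only 6 remains.
(1,6) = 4: row 1 has {1,5,6}; col 6 has {1,2}; box has {1,2,3,6} → only 4 remains.
(2,6) = 5: row 2 has {2,3,6}; col 6 has {1,2,4}; box has {1,2,3,4,6} → only 5 remains.
(3,4) = 5: row 3 has {3,4}; col 4 has {1,2,4,6}; box has {1,2,4} → only 5 remains.
(3,6) = 6: row 3 has {3,4,5}; col 6 has {1,2,4,5}; box has {1,2,4,5} → only 6 remains.

6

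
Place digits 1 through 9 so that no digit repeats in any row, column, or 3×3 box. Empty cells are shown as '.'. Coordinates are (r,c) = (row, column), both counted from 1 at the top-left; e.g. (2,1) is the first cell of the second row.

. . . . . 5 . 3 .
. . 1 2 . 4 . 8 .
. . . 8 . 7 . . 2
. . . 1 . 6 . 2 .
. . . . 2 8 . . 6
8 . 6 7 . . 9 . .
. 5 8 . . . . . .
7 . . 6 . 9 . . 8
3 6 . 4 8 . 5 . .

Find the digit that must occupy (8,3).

(1,4) = 9: row 1 has {3,5}; col 4 has {1,2,4,6,7,8}; box has {2,4,5,7,8} → only 9 remains.
(6,6) = 3: row 6 has {6,7,8,9}; col 6 has {4,5,6,7,8,9}; box has {1,2,6,7,8} → only 3 remains.
(7,4) = 3: row 7 has {5,8}; col 4 has {1,2,4,6,7,8,9}; box has {4,6,8,9} → only 3 remains.
(5,4) = 5: row 5 has {2,6,8}; col 4 has {1,2,3,4,6,7,8,9}; box has {1,2,3,6,7,8} → only 5 remains.
(6,5) = 4: row 6 has {3,6,7,8,9}; col 5 has {2,8}; box has {1,2,3,5,6,7,8} → only 4 remains.
(4,5) = 9: row 4 has {1,2,6}; col 5 has {2,4,8}; box has {1,2,3,4,5,6,7,8} → only 9 remains.
(1,2) = 8: in row 1, 8 can only go here (every other open cell in that row sees an 8).
(4,7) = 8: in row 4, 8 can only go here (every other open cell in that row sees an 8).
(6,2) = 2: in row 6, 2 can only go here (every other open cell in that row sees a 2).
(8,7) = 3: in row 8, 3 can only go here (every other open cell in that row sees a 3).
(8,5) = 5: in row 8, 5 can only go here (every other open cell in that row sees a 5).
(8,3) = 2: in row 8, 2 can only go here (every other open cell in that row sees a 2).

2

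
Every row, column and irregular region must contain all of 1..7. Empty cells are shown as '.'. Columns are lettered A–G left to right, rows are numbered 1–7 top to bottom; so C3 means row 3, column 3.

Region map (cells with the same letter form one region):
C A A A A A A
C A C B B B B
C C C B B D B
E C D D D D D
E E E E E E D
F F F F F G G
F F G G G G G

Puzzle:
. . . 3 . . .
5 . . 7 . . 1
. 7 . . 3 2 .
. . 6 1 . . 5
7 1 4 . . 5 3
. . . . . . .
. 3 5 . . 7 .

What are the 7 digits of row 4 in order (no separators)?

C3 = 1 (sole candidate).
F4 = 4: row 4 has {1,5,6}; col 6 has {2,5,7}; region has {1,2,3,5,6} → only 4 remains.
F2 = 6 (sole candidate).
G3 = 4 (sole candidate).
B4 = 2: row 4 has {1,4,5,6}; col 2 has {1,3,7}; region has {1,5,7} → only 2 remains.
E4 = 7: row 4 has {1,2,4,5,6}; col 5 has {3}; region has {1,2,3,4,5,6} → only 7 remains.
F1 = 1 (sole candidate).
B2 = 4 (sole candidate).
C2 = 3 (sole candidate).
E2 = 2 (sole candidate).
A3 = 6 (sole candidate).
D3 = 5 (sole candidate).
A4 = 3: row 4 has {1,2,4,5,6,7}; col 1 has {5,6,7}; region has {1,4,5,7} → only 3 remains.

3261745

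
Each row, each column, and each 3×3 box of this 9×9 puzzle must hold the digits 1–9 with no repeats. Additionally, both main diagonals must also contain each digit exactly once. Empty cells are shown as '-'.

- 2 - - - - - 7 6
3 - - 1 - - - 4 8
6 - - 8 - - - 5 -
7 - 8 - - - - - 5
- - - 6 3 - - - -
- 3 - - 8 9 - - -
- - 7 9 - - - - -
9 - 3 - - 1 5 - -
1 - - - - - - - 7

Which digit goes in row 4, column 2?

row 2, column 2 = 5: row 2 has {1,3,4,8}; col 2 has {2,3}; box has {2,3,6}; main diagonal has {3,7,9} → only 5 remains.
row 2, column 3 = 9: row 2 has {1,3,4,5,8}; col 3 has {3,7,8}; box has {2,3,5,6} → only 9 remains.
row 2, column 7 = 2: row 2 has {1,3,4,5,8,9}; col 7 has {5}; box has {4,5,6,7,8} → only 2 remains.
row 3, column 7 = 9: row 3 has {5,6,8}; col 7 has {2,5}; box has {2,4,5,6,7,8}; anti-diagonal has {1,3,4,6,7} → only 9 remains.
row 4, column 6 = 2: row 4 has {5,7,8}; col 6 has {1,9}; box has {3,6,8,9}; anti-diagonal has {1,3,4,6,7,9} → only 2 remains.
row 6, column 4 = 5: row 6 has {3,8,9}; col 4 has {1,6,8,9}; box has {2,3,6,8,9}; anti-diagonal has {1,2,3,4,6,7,9} → only 5 remains.
row 8, column 2 = 8: row 8 has {1,3,5,9}; col 2 has {2,3,5}; box has {1,3,7,9}; anti-diagonal has {1,2,3,4,5,6,7,9} → only 8 remains.
row 4, column 4 = 4: row 4 has {2,5,7,8}; col 4 has {1,5,6,8,9}; box has {2,3,5,6,8,9}; main diagonal has {3,5,7,9} → only 4 remains.
row 4, column 5 = 1: row 4 has {2,4,5,7,8}; col 5 has {3,8}; box has {2,3,4,5,6,8,9} → only 1 remains.
row 5, column 6 = 7: row 5 has {3,6}; col 6 has {1,2,9}; box has {1,2,3,4,5,6,8,9} → only 7 remains.
row 1, column 1 = 8: row 1 has {2,6,7}; col 1 has {1,3,6,7,9}; box has {2,3,5,6,9}; main diagonal has {3,4,5,7,9} → only 8 remains.
row 1, column 4 = 3: row 1 has {2,6,7,8}; col 4 has {1,4,5,6,8,9}; box has {1,8} → only 3 remains.
row 1, column 7 = 1: row 1 has {2,3,6,7,8}; col 7 has {2,5,9}; box has {2,4,5,6,7,8,9} → only 1 remains.
row 2, column 6 = 6: row 2 has {1,2,3,4,5,8,9}; col 6 has {1,2,7,9}; box has {1,3,8} → only 6 remains.
row 3, column 3 = 1: row 3 has {5,6,8,9}; col 3 has {3,7,8,9}; box has {2,3,5,6,8,9}; main diagonal has {3,4,5,7,8,9} → only 1 remains.
row 3, column 6 = 4: row 3 has {1,5,6,8,9}; col 6 has {1,2,6,7,9}; box has {1,3,6,8} → only 4 remains.
row 3, column 9 = 3: row 3 has {1,4,5,6,8,9}; col 9 has {5,6,7,8}; box has {1,2,4,5,6,7,8,9} → only 3 remains.
row 7, column 7 = 6: row 7 has {7,9}; col 7 has {1,2,5,9}; box has {5,7}; main diagonal has {1,3,4,5,7,8,9} → only 6 remains.
row 8, column 8 = 2: row 8 has {1,3,5,8,9}; col 8 has {4,5,7}; box has {5,6,7}; main diagonal has {1,3,4,5,6,7,8,9} → only 2 remains.
row 8, column 9 = 4: row 8 has {1,2,3,5,8,9}; col 9 has {3,5,6,7,8}; box has {2,5,6,7} → only 4 remains.
row 9, column 4 = 2: row 9 has {1,7}; col 4 has {1,3,4,5,6,8,9}; box has {1,9} → only 2 remains.
row 1, column 3 = 4: row 1 has {1,2,3,6,7,8}; col 3 has {1,3,7,8,9}; box has {1,2,3,5,6,8,9} → only 4 remains.
row 1, column 6 = 5: row 1 has {1,2,3,4,6,7,8}; col 6 has {1,2,4,6,7,9}; box has {1,3,4,6,8} → only 5 remains.
row 2, column 5 = 7: row 2 has {1,2,3,4,5,6,8,9}; col 5 has {1,3,8}; box has {1,3,4,5,6,8} → only 7 remains.
row 3, column 2 = 7: row 3 has {1,3,4,5,6,8,9}; col 2 has {2,3,5,8}; box has {1,2,3,4,5,6,8,9} → only 7 remains.
row 3, column 5 = 2: row 3 has {1,3,4,5,6,7,8,9}; col 5 has {1,3,7,8}; box has {1,3,4,5,6,7,8} → only 2 remains.
row 4, column 7 = 3: row 4 has {1,2,4,5,7,8}; col 7 has {1,2,5,6,9}; box has {5} → only 3 remains.
row 7, column 2 = 4: row 7 has {6,7,9}; col 2 has {2,3,5,7,8}; box has {1,3,7,8,9} → only 4 remains.
row 7, column 5 = 5: row 7 has {4,6,7,9}; col 5 has {1,2,3,7,8}; box has {1,2,9} → only 5 remains.
row 7, column 9 = 1: row 7 has {4,5,6,7,9}; col 9 has {3,4,5,6,7,8}; box has {2,4,5,6,7} → only 1 remains.
row 8, column 4 = 7: row 8 has {1,2,3,4,5,8,9}; col 4 has {1,2,3,4,5,6,8,9}; box has {1,2,5,9} → only 7 remains.
row 8, column 5 = 6: row 8 has {1,2,3,4,5,7,8,9}; col 5 has {1,2,3,5,7,8}; box has {1,2,5,7,9} → only 6 remains.
row 9, column 2 = 6: row 9 has {1,2,7}; col 2 has {2,3,4,5,7,8}; box has {1,3,4,7,8,9} → only 6 remains.
row 9, column 3 = 5: row 9 has {1,2,6,7}; col 3 has {1,3,4,7,8,9}; box has {1,3,4,6,7,8,9} → only 5 remains.
row 9, column 5 = 4: row 9 has {1,2,5,6,7}; col 5 has {1,2,3,5,6,7,8}; box has {1,2,5,6,7,9} → only 4 remains.
row 9, column 7 = 8: row 9 has {1,2,4,5,6,7}; col 7 has {1,2,3,5,6,9}; box has {1,2,4,5,6,7} → only 8 remains.
row 1, column 5 = 9: row 1 has {1,2,3,4,5,6,7,8}; col 5 has {1,2,3,4,5,6,7,8}; box has {1,2,3,4,5,6,7,8} → only 9 remains.
row 4, column 2 = 9: row 4 has {1,2,3,4,5,7,8}; col 2 has {2,3,4,5,6,7,8}; box has {3,7,8} → only 9 remains.

9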